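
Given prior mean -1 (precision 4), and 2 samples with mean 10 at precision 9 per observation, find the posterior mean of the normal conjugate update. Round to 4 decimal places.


The posterior mean is a precision-weighted average of prior and data.
Post. prec. = 4 + 18 = 22
Post. mean = (-4 + 180)/22 = 176/22 = 8.0

8.0


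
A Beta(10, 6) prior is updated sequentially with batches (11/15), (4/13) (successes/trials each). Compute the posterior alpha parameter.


Sequential conjugate updating is equivalent to a single batch update.
Total successes across all batches = 15
alpha_posterior = alpha_prior + total_successes = 10 + 15
= 25

25


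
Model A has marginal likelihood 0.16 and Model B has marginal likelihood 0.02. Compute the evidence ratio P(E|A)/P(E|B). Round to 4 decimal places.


Evidence ratio = P(E|A) / P(E|B)
= 0.16 / 0.02
= 8.0

8.0


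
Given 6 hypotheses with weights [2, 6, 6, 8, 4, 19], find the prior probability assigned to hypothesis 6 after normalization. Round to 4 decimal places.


To normalize, divide each weight by the sum of all weights.
Sum = 45
Prior(H6) = 19/45 = 0.4222

0.4222


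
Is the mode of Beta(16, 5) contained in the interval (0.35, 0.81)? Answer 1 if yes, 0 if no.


Mode = (a-1)/(a+b-2) = 15/19 = 0.7895
Interval: (0.35, 0.81)
Contains mode? 1

1


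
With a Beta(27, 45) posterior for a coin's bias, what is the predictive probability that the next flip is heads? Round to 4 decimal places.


The predictive probability equals the posterior mean.
P(next = heads) = alpha / (alpha + beta)
= 27 / 72 = 0.375

0.375


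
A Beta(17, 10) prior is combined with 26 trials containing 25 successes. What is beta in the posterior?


In conjugate updating:
beta_posterior = beta_prior + (n - k)
= 10 + (26 - 25)
= 10 + 1 = 11

11


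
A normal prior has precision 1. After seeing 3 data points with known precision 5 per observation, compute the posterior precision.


In the conjugate normal model, precisions add:
tau_posterior = tau_prior + n * tau_data
= 1 + 3*5 = 16

16


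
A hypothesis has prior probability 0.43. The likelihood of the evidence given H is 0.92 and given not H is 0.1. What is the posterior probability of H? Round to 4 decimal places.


Using Bayes' theorem:
P(E) = 0.43 * 0.92 + 0.57 * 0.1
P(E) = 0.4526
P(H|E) = (0.43 * 0.92) / 0.4526 = 0.8741

0.8741


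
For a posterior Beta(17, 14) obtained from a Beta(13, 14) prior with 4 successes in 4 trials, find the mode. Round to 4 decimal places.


Mode = (alpha - 1) / (alpha + beta - 2)
= 16 / 29
= 0.5517

0.5517


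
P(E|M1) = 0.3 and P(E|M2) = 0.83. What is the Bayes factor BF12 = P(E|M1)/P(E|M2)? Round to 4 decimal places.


Bayes factor BF12 = P(E|M1) / P(E|M2)
= 0.3 / 0.83
= 0.3614

0.3614


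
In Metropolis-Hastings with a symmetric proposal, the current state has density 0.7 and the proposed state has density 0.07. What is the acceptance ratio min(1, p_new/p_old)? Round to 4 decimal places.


Ratio = p_new / p_old = 0.07 / 0.7 = 0.1
Acceptance = min(1, 0.1) = 0.1

0.1


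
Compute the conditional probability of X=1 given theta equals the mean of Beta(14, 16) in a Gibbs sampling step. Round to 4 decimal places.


Mean of Beta(14, 16) = 0.4667
P(X=1 | theta=0.4667) = 0.4667

0.4667


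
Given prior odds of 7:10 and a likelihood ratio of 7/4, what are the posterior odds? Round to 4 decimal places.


Posterior odds = prior odds * LR
Prior odds = 7/10 = 0.7
LR = 7/4 = 1.75
Posterior odds = 0.7 * 1.75 = 1.225

1.225


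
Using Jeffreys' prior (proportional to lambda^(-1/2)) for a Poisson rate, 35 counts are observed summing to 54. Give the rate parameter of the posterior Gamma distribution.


Conjugate update: Gamma(prior_shape + S, prior_rate + n).
Prior shape = 0.5, prior rate = 0.
Posterior rate = 0 + n = 35

35.0


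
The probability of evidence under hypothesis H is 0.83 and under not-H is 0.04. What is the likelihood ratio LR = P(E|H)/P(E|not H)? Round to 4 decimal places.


LR = 0.83 / 0.04
= 20.75

20.75


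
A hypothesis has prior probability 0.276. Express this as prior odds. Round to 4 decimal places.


Odds = P(H) / P(not H) = 0.276 / 0.724
= 0.3812

0.3812


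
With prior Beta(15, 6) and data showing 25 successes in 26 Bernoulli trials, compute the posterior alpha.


Conjugate update: alpha_posterior = alpha_prior + k
= 15 + 25 = 40

40


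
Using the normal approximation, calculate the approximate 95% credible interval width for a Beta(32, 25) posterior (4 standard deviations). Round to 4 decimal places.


Var(Beta) = 32*25/(57^2 * 58) = 0.0042
SD = 0.0652
Width ~ 4*SD = 0.2606

0.2606


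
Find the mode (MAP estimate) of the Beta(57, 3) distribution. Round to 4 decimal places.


For Beta(a,b) with a,b > 1:
Mode = (a-1)/(a+b-2) = (57-1)/(60-2)
= 56/58 = 0.9655

0.9655


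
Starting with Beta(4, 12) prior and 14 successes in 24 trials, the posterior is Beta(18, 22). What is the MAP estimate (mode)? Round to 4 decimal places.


The mode of Beta(a, b) when a > 1 and b > 1 is (a-1)/(a+b-2)
= (18 - 1) / (18 + 22 - 2)
= 17 / 38
= 0.4474

0.4474


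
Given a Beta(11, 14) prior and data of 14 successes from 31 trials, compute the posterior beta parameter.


Number of failures = 31 - 14 = 17
Posterior beta = 14 + 17 = 31

31


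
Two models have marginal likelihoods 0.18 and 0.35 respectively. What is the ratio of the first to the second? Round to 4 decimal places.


Evidence ratio = 0.18 / 0.35
= 0.5143

0.5143


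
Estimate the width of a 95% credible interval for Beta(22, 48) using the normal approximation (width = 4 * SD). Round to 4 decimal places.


For Beta(a,b): Var = ab/((a+b)^2(a+b+1))
Var = 0.003, SD = 0.0551
Approximate 95% CI width = 4 * 0.0551 = 0.2204

0.2204


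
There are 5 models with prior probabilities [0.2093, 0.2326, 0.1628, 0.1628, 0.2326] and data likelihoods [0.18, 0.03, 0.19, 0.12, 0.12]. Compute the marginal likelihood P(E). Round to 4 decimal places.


P(E) = sum over models of P(M_i) * P(E|M_i)
= 0.2093*0.18 + 0.2326*0.03 + 0.1628*0.19 + 0.1628*0.12 + 0.2326*0.12
= 0.123

0.123


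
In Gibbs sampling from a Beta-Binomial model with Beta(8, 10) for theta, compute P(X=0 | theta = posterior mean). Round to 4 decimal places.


Posterior mean = alpha/(alpha+beta) = 8/18 = 0.4444
P(X=0|theta=mean) = 1 - theta = 0.5556

0.5556


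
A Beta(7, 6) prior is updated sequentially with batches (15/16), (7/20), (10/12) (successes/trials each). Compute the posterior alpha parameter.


Sequential conjugate updating is equivalent to a single batch update.
Total successes across all batches = 32
alpha_posterior = alpha_prior + total_successes = 7 + 32
= 39

39


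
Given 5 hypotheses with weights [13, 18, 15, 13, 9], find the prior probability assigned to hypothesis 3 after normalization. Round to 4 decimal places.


To normalize, divide each weight by the sum of all weights.
Sum = 68
Prior(H3) = 15/68 = 0.2206

0.2206


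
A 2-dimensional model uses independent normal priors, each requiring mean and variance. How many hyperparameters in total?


Per parameter: 2 (mean and variance).
Total = 2 * 2 = 4

4


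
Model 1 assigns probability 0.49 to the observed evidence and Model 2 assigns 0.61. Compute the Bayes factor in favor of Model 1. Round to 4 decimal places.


BF = P(data|M1) / P(data|M2)
= 0.49 / 0.61 = 0.8033

0.8033


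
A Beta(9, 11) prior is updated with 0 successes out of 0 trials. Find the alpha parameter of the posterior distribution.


In the Beta-Binomial conjugate update:
alpha_post = alpha_prior + successes
= 9 + 0
= 9

9


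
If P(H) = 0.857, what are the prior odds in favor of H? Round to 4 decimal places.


Prior odds = P(H) / (1 - P(H))
= 0.857 / 0.143
= 5.993

5.993


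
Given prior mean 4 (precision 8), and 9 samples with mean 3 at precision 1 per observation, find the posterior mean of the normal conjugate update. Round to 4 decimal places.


The posterior mean is a precision-weighted average of prior and data.
Post. prec. = 8 + 9 = 17
Post. mean = (32 + 27)/17 = 59/17 = 3.4706

3.4706


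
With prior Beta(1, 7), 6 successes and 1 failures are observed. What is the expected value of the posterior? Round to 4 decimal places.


Posterior = Beta(7, 8)
E[theta] = alpha/(alpha+beta)
= 7/15 = 0.4667

0.4667


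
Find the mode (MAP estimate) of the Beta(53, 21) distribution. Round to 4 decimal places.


For Beta(a,b) with a,b > 1:
Mode = (a-1)/(a+b-2) = (53-1)/(74-2)
= 52/72 = 0.7222

0.7222


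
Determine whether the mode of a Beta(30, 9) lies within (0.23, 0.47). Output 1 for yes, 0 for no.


First find the mode: (a-1)/(a+b-2) = 0.7838
Is 0.7838 in (0.23, 0.47)? 0

0


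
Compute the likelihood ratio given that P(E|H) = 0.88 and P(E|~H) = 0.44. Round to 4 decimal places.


LR = P(E|H) / P(E|~H)
= 0.88 / 0.44 = 2.0

2.0


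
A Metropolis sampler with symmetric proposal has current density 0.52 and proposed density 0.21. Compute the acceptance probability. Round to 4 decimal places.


For symmetric proposals, acceptance = min(1, pi(x*)/pi(x))
= min(1, 0.21/0.52)
= min(1, 0.4038) = 0.4038

0.4038


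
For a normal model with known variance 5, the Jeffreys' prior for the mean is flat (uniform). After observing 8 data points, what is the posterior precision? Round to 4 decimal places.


Jeffreys' prior for normal mean (known variance) is flat.
Prior precision = 0.
Posterior precision = prior_prec + n/sigma^2 = 0 + 8/5
= 1.6

1.6


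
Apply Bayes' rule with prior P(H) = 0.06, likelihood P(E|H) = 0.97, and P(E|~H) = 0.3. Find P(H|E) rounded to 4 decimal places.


Step 1: Compute marginal P(E) = P(E|H)P(H) + P(E|~H)P(~H)
= 0.97*0.06 + 0.3*0.94 = 0.3402
Step 2: P(H|E) = P(E|H)P(H)/P(E) = 0.0582/0.3402
= 0.1711

0.1711


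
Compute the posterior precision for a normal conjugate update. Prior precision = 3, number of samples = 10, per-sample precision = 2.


tau_post = tau_0 + n * tau
= 3 + 10 * 2 = 23

23


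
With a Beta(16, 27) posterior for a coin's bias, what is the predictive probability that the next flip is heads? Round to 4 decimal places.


The predictive probability equals the posterior mean.
P(next = heads) = alpha / (alpha + beta)
= 16 / 43 = 0.3721

0.3721


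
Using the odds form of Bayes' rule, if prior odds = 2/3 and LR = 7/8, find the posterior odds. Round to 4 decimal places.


Bayes' rule in odds form: posterior odds = prior odds * LR
= (2 * 7) / (3 * 8)
= 14/24 = 0.5833

0.5833


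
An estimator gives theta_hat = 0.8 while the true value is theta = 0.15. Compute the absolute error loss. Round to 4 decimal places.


The absolute error loss is |theta_hat - theta|
= |0.8 - 0.15|
= 0.65

0.65


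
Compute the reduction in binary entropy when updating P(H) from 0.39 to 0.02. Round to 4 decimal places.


H_before = -p*log2(p) - (1-p)*log2(1-p) for p=0.39: 0.9648
H_after for p=0.02: 0.1414
Reduction = 0.9648 - 0.1414 = 0.8234

0.8234


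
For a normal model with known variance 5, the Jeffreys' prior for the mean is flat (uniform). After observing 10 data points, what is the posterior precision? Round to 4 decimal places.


Jeffreys' prior for normal mean (known variance) is flat.
Prior precision = 0.
Posterior precision = prior_prec + n/sigma^2 = 0 + 10/5
= 2.0

2.0


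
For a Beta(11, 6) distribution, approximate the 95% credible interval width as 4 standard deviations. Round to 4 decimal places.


Variance of Beta(a,b) = ab / ((a+b)^2 * (a+b+1))
= 11*6 / ((17)^2 * 18)
= 0.0127
SD = sqrt(0.0127) = 0.1126
Width = 4 * SD = 0.4506

0.4506


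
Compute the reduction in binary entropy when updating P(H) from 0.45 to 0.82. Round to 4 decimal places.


H_before = -p*log2(p) - (1-p)*log2(1-p) for p=0.45: 0.9928
H_after for p=0.82: 0.6801
Reduction = 0.9928 - 0.6801 = 0.3127

0.3127


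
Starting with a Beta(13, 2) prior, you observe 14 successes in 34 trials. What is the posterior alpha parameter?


For a Beta-Binomial conjugate model:
Posterior alpha = prior alpha + number of successes
= 13 + 14 = 27

27


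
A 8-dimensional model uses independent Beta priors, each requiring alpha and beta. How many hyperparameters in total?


Per parameter: 2 (alpha and beta).
Total = 8 * 2 = 16

16


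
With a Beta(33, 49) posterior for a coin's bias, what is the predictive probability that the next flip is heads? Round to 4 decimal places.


The predictive probability equals the posterior mean.
P(next = heads) = alpha / (alpha + beta)
= 33 / 82 = 0.4024

0.4024


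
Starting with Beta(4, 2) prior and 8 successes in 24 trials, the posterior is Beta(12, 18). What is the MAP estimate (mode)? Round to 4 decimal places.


The mode of Beta(a, b) when a > 1 and b > 1 is (a-1)/(a+b-2)
= (12 - 1) / (12 + 18 - 2)
= 11 / 28
= 0.3929

0.3929


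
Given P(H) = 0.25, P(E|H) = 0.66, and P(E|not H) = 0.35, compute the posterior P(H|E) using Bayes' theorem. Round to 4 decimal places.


By Bayes' theorem: P(H|E) = P(E|H)*P(H) / P(E)
P(E) = P(E|H)*P(H) + P(E|not H)*P(not H)
P(E) = 0.66*0.25 + 0.35*0.75 = 0.4275
P(H|E) = 0.66*0.25 / 0.4275 = 0.386

0.386


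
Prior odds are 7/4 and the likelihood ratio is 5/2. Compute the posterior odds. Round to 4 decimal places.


Posterior odds = prior odds * likelihood ratio
= (7/4) * (5/2)
= 35 / 8
= 4.375

4.375


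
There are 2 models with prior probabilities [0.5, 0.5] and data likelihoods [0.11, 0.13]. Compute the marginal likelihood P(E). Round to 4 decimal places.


P(E) = sum over models of P(M_i) * P(E|M_i)
= 0.5*0.11 + 0.5*0.13
= 0.12

0.12


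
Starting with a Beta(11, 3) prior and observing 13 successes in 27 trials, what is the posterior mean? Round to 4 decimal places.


Posterior parameters: alpha = 11 + 13 = 24
beta = 3 + 14 = 17
Posterior mean = alpha / (alpha + beta) = 24 / 41
= 0.5854

0.5854


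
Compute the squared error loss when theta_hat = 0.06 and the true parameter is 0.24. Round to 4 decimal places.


L = (theta_hat - theta_true)^2
= (0.06 - 0.24)^2
= -0.18^2 = 0.0324

0.0324


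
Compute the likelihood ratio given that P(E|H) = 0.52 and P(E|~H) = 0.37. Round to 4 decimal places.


LR = P(E|H) / P(E|~H)
= 0.52 / 0.37 = 1.4054

1.4054


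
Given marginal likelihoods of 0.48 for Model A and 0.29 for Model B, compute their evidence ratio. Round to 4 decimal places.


Ratio = ML(A) / ML(B) = 0.48/0.29
= 1.6552

1.6552


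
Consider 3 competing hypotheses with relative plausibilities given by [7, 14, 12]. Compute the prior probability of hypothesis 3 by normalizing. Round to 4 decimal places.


Sum of weights = 7 + 14 + 12 = 33
Normalized prior for H3 = 12 / 33
= 0.3636

0.3636


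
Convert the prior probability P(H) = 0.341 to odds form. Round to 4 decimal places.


P(not H) = 1 - 0.341 = 0.659
Odds = 0.341 / 0.659 = 0.5175

0.5175


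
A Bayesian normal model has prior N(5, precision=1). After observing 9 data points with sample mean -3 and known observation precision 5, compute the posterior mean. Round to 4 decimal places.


Posterior mean = (prior_precision * prior_mean + n * data_precision * data_mean) / (prior_precision + n * data_precision)
Numerator = 1*5 + 9*5*-3 = -130
Denominator = 1 + 9*5 = 46
Posterior mean = -2.8261

-2.8261


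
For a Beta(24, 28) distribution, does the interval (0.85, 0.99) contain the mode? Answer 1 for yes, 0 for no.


Mode of Beta(a,b) = (a-1)/(a+b-2)
= (24-1)/(24+28-2) = 0.46
Check: 0.85 <= 0.46 <= 0.99?
Result: 0

0


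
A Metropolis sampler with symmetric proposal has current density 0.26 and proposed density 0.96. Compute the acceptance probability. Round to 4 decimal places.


For symmetric proposals, acceptance = min(1, pi(x*)/pi(x))
= min(1, 0.96/0.26)
= min(1, 3.6923) = 1.0

1.0


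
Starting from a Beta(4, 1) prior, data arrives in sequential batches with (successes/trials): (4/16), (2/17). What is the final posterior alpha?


In sequential Bayesian updating, we sum all successes.
Total successes = 6
Final alpha = 4 + 6 = 10

10


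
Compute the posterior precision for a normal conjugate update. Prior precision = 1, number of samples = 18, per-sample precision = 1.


tau_post = tau_0 + n * tau
= 1 + 18 * 1 = 19

19


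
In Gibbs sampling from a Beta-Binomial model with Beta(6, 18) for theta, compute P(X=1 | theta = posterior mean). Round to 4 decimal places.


Posterior mean = alpha/(alpha+beta) = 6/24 = 0.25
P(X=1|theta=mean) = theta = 0.25

0.25


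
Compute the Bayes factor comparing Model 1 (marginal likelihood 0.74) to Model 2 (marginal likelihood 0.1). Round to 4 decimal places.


BF12 = marginal likelihood of M1 / marginal likelihood of M2
= 0.74/0.1
= 7.4

7.4


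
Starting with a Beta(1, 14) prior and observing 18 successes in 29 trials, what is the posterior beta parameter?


Posterior beta = prior beta + failures
Failures = 29 - 18 = 11
beta_post = 14 + 11 = 25

25


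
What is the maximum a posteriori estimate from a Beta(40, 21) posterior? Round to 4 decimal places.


The MAP estimate equals the mode of the distribution.
Mode of Beta(a,b) = (a-1)/(a+b-2)
= 39/59
= 0.661

0.661


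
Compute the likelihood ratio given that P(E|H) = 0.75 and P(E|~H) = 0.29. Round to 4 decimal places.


LR = P(E|H) / P(E|~H)
= 0.75 / 0.29 = 2.5862

2.5862


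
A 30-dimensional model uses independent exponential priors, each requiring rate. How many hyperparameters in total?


Per parameter: 1 (rate).
Total = 30 * 1 = 30

30


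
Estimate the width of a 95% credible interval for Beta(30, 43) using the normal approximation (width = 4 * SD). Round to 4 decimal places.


For Beta(a,b): Var = ab/((a+b)^2(a+b+1))
Var = 0.0033, SD = 0.0572
Approximate 95% CI width = 4 * 0.0572 = 0.2288

0.2288


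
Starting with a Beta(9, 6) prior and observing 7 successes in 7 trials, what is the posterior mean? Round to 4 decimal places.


Posterior parameters: alpha = 9 + 7 = 16
beta = 6 + 0 = 6
Posterior mean = alpha / (alpha + beta) = 16 / 22
= 0.7273

0.7273


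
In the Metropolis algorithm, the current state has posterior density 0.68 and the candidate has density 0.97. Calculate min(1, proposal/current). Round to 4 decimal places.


Ratio = 0.97/0.68 = 1.4265
Acceptance probability = min(1, 1.4265)
= 1.0

1.0


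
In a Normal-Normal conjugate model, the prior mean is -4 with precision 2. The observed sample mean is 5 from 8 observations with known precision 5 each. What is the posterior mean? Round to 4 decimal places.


Posterior precision = tau0 + n*tau = 2 + 8*5 = 42
Posterior mean = (tau0*mu0 + n*tau*xbar) / posterior_precision
= (2*-4 + 8*5*5) / 42
= 192 / 42 = 4.5714

4.5714


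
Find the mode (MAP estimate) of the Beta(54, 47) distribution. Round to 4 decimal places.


For Beta(a,b) with a,b > 1:
Mode = (a-1)/(a+b-2) = (54-1)/(101-2)
= 53/99 = 0.5354

0.5354


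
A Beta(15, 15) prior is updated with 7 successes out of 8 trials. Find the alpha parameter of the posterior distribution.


In the Beta-Binomial conjugate update:
alpha_post = alpha_prior + successes
= 15 + 7
= 22

22


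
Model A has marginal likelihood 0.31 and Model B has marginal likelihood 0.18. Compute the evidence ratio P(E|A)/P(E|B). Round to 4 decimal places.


Evidence ratio = P(E|A) / P(E|B)
= 0.31 / 0.18
= 1.7222

1.7222


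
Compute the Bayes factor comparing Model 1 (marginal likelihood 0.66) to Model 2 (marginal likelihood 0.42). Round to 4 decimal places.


BF12 = marginal likelihood of M1 / marginal likelihood of M2
= 0.66/0.42
= 1.5714

1.5714


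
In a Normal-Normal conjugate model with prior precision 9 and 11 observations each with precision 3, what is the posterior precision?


Posterior precision = prior precision + n * observation precision
= 9 + 11 * 3
= 9 + 33 = 42

42


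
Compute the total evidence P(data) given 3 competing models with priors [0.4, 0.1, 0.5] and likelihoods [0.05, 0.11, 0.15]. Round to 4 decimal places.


Marginal likelihood = sum P(model_i) * P(data|model_i)
Model 1: 0.4 * 0.05 = 0.02
Model 2: 0.1 * 0.11 = 0.011
Model 3: 0.5 * 0.15 = 0.075
Total = 0.106

0.106


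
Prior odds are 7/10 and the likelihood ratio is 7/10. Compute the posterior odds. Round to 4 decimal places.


Posterior odds = prior odds * likelihood ratio
= (7/10) * (7/10)
= 49 / 100
= 0.49

0.49


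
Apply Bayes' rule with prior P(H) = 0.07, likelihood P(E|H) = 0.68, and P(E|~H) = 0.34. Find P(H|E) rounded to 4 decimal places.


Step 1: Compute marginal P(E) = P(E|H)P(H) + P(E|~H)P(~H)
= 0.68*0.07 + 0.34*0.93 = 0.3638
Step 2: P(H|E) = P(E|H)P(H)/P(E) = 0.0476/0.3638
= 0.1308

0.1308


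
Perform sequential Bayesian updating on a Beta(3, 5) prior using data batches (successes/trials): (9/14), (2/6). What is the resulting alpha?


Accumulate successes: 11
Posterior alpha = prior alpha + sum of successes
= 3 + 11 = 14

14


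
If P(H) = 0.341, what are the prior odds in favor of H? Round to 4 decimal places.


Prior odds = P(H) / (1 - P(H))
= 0.341 / 0.659
= 0.5175

0.5175


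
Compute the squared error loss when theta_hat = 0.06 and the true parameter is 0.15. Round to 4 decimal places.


L = (theta_hat - theta_true)^2
= (0.06 - 0.15)^2
= -0.09^2 = 0.0081

0.0081


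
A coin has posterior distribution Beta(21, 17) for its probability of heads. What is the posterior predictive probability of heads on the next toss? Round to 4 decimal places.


Posterior predictive = E[theta] = alpha/(alpha+beta)
= 21/38
= 0.5526

0.5526


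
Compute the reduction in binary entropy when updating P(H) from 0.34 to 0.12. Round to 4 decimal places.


H_before = -p*log2(p) - (1-p)*log2(1-p) for p=0.34: 0.9248
H_after for p=0.12: 0.5294
Reduction = 0.9248 - 0.5294 = 0.3955

0.3955


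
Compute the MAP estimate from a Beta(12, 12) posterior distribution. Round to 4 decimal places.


MAP = mode of Beta distribution
= (alpha - 1)/(alpha + beta - 2)
= (12-1)/(12+12-2)
= 11/22 = 0.5

0.5


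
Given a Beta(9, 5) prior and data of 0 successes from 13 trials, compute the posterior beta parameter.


Number of failures = 13 - 0 = 13
Posterior beta = 5 + 13 = 18

18


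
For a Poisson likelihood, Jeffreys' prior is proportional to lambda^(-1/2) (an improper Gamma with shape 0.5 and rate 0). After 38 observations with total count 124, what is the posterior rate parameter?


Jeffreys' prior for Poisson is proportional to lambda^(-1/2).
Posterior is Gamma(0.5 + S, 0 + n) = Gamma(0.5 + 124, 38).
Posterior rate = 0 + n = 38

38.0


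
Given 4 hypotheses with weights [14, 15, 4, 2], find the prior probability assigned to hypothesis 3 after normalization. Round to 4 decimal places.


To normalize, divide each weight by the sum of all weights.
Sum = 35
Prior(H3) = 4/35 = 0.1143

0.1143


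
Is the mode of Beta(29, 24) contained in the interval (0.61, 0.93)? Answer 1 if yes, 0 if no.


Mode = (a-1)/(a+b-2) = 28/51 = 0.549
Interval: (0.61, 0.93)
Contains mode? 0

0


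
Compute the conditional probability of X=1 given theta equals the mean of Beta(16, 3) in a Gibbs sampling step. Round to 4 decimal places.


Mean of Beta(16, 3) = 0.8421
P(X=1 | theta=0.8421) = 0.8421

0.8421


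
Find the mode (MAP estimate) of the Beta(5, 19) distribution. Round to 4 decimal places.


For Beta(a,b) with a,b > 1:
Mode = (a-1)/(a+b-2) = (5-1)/(24-2)
= 4/22 = 0.1818

0.1818


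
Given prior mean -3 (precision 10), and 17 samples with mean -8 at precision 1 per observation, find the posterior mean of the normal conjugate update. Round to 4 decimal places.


The posterior mean is a precision-weighted average of prior and data.
Post. prec. = 10 + 17 = 27
Post. mean = (-30 + -136)/27 = -166/27 = -6.1481

-6.1481


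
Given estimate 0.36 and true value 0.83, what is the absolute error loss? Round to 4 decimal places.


Absolute error = |estimate - true|
= |-0.47| = 0.47

0.47


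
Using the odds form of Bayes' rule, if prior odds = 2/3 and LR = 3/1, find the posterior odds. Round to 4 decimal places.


Bayes' rule in odds form: posterior odds = prior odds * LR
= (2 * 3) / (3 * 1)
= 6/3 = 2.0

2.0


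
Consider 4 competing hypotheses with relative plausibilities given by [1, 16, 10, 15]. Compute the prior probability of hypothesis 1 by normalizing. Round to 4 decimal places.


Sum of weights = 1 + 16 + 10 + 15 = 42
Normalized prior for H1 = 1 / 42
= 0.0238

0.0238


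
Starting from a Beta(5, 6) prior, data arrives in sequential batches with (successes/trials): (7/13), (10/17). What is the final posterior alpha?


In sequential Bayesian updating, we sum all successes.
Total successes = 17
Final alpha = 5 + 17 = 22

22


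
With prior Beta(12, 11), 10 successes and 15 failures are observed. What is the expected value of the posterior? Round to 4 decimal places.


Posterior = Beta(22, 26)
E[theta] = alpha/(alpha+beta)
= 22/48 = 0.4583

0.4583


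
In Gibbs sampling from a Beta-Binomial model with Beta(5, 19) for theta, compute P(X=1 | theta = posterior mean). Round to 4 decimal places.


Posterior mean = alpha/(alpha+beta) = 5/24 = 0.2083
P(X=1|theta=mean) = theta = 0.2083

0.2083


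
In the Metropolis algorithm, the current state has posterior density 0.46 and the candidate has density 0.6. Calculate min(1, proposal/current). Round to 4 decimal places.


Ratio = 0.6/0.46 = 1.3043
Acceptance probability = min(1, 1.3043)
= 1.0

1.0


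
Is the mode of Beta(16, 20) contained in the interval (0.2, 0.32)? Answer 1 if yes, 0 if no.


Mode = (a-1)/(a+b-2) = 15/34 = 0.4412
Interval: (0.2, 0.32)
Contains mode? 0

0


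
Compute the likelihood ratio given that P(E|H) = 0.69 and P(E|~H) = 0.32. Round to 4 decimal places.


LR = P(E|H) / P(E|~H)
= 0.69 / 0.32 = 2.1562

2.1562


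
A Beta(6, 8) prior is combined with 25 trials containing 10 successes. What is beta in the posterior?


In conjugate updating:
beta_posterior = beta_prior + (n - k)
= 8 + (25 - 10)
= 8 + 15 = 23

23


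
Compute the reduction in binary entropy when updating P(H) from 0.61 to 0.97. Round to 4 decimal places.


H_before = -p*log2(p) - (1-p)*log2(1-p) for p=0.61: 0.9648
H_after for p=0.97: 0.1944
Reduction = 0.9648 - 0.1944 = 0.7704

0.7704


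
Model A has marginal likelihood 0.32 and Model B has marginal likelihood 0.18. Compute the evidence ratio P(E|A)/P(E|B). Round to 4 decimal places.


Evidence ratio = P(E|A) / P(E|B)
= 0.32 / 0.18
= 1.7778

1.7778


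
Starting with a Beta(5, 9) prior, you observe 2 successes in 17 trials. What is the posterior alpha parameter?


For a Beta-Binomial conjugate model:
Posterior alpha = prior alpha + number of successes
= 5 + 2 = 7

7


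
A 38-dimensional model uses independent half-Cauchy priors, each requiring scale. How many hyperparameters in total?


Per parameter: 1 (scale).
Total = 38 * 1 = 38

38


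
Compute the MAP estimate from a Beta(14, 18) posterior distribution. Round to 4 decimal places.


MAP = mode of Beta distribution
= (alpha - 1)/(alpha + beta - 2)
= (14-1)/(14+18-2)
= 13/30 = 0.4333

0.4333


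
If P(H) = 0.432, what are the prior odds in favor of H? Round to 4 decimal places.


Prior odds = P(H) / (1 - P(H))
= 0.432 / 0.568
= 0.7606

0.7606


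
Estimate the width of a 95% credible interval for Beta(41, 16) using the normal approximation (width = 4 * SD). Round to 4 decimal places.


For Beta(a,b): Var = ab/((a+b)^2(a+b+1))
Var = 0.0035, SD = 0.059
Approximate 95% CI width = 4 * 0.059 = 0.236

0.236


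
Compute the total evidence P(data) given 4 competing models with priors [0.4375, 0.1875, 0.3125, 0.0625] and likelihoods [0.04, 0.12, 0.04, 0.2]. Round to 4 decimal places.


Marginal likelihood = sum P(model_i) * P(data|model_i)
Model 1: 0.4375 * 0.04 = 0.0175
Model 2: 0.1875 * 0.12 = 0.0225
Model 3: 0.3125 * 0.04 = 0.0125
Model 4: 0.0625 * 0.2 = 0.0125
Total = 0.065

0.065


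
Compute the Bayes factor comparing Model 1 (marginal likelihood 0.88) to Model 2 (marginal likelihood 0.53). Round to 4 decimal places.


BF12 = marginal likelihood of M1 / marginal likelihood of M2
= 0.88/0.53
= 1.6604

1.6604


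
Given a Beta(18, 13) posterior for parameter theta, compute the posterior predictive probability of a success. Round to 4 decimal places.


For a Beta-Bernoulli model, the predictive probability is the mean:
P(success) = 18/(18+13) = 18/31 = 0.5806

0.5806


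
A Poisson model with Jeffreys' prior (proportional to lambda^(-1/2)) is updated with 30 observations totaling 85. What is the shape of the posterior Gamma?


Posterior = Gamma(0.5 + S, n)
= Gamma(0.5 + 85, 30)
Posterior shape = 0.5 + S = 0.5 + 85 = 85.5

85.5


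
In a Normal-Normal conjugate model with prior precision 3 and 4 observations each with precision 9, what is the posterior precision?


Posterior precision = prior precision + n * observation precision
= 3 + 4 * 9
= 3 + 36 = 39

39


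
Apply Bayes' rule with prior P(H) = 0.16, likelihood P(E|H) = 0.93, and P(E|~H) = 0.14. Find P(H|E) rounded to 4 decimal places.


Step 1: Compute marginal P(E) = P(E|H)P(H) + P(E|~H)P(~H)
= 0.93*0.16 + 0.14*0.84 = 0.2664
Step 2: P(H|E) = P(E|H)P(H)/P(E) = 0.1488/0.2664
= 0.5586

0.5586


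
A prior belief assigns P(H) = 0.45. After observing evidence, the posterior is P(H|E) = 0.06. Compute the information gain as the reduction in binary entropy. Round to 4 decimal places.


H(prior) = -0.45*log2(0.45) - 0.55*log2(0.55)
= 0.9928
H(post) = -0.06*log2(0.06) - 0.94*log2(0.94)
= 0.3274
IG = 0.9928 - 0.3274 = 0.6653

0.6653


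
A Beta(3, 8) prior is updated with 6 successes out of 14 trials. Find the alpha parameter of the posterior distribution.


In the Beta-Binomial conjugate update:
alpha_post = alpha_prior + successes
= 3 + 6
= 9

9


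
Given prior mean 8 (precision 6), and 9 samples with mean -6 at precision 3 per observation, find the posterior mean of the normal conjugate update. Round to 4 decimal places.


The posterior mean is a precision-weighted average of prior and data.
Post. prec. = 6 + 27 = 33
Post. mean = (48 + -162)/33 = -114/33 = -3.4545

-3.4545


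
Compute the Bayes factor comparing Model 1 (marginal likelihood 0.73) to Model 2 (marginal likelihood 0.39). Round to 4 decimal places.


BF12 = marginal likelihood of M1 / marginal likelihood of M2
= 0.73/0.39
= 1.8718

1.8718


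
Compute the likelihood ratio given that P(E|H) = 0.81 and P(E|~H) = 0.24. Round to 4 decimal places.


LR = P(E|H) / P(E|~H)
= 0.81 / 0.24 = 3.375

3.375


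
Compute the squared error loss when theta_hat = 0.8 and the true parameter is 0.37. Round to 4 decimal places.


L = (theta_hat - theta_true)^2
= (0.8 - 0.37)^2
= 0.43^2 = 0.1849

0.1849


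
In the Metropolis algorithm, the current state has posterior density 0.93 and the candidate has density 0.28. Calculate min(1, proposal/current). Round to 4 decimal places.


Ratio = 0.28/0.93 = 0.3011
Acceptance probability = min(1, 0.3011)
= 0.3011

0.3011


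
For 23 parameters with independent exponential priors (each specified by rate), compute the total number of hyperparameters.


A exponential prior has 1 hyperparameter per parameter.
Total = 23 * 1 = 23

23


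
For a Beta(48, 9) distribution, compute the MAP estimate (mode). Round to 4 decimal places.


MAP = mode = (a-1)/(a+b-2)
= (48-1)/(48+9-2)
= 47/55 = 0.8545

0.8545


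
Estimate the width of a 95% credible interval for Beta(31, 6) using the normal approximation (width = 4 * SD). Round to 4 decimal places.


For Beta(a,b): Var = ab/((a+b)^2(a+b+1))
Var = 0.0036, SD = 0.0598
Approximate 95% CI width = 4 * 0.0598 = 0.2392

0.2392


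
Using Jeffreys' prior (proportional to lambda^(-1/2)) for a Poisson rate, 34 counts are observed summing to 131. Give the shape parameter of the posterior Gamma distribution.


Conjugate update: Gamma(prior_shape + S, prior_rate + n).
Prior shape = 0.5, prior rate = 0.
Posterior shape = 0.5 + S = 0.5 + 131 = 131.5

131.5


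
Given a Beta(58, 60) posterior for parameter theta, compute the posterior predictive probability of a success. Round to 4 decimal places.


For a Beta-Bernoulli model, the predictive probability is the mean:
P(success) = 58/(58+60) = 58/118 = 0.4915

0.4915


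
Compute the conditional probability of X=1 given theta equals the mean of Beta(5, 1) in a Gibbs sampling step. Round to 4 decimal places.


Mean of Beta(5, 1) = 0.8333
P(X=1 | theta=0.8333) = 0.8333

0.8333


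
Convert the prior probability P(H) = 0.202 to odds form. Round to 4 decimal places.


P(not H) = 1 - 0.202 = 0.798
Odds = 0.202 / 0.798 = 0.2531

0.2531


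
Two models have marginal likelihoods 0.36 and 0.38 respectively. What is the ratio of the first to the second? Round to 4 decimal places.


Evidence ratio = 0.36 / 0.38
= 0.9474

0.9474


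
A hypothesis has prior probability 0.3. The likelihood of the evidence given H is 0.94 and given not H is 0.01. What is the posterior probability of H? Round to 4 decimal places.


Using Bayes' theorem:
P(E) = 0.3 * 0.94 + 0.7 * 0.01
P(E) = 0.289
P(H|E) = (0.3 * 0.94) / 0.289 = 0.9758

0.9758


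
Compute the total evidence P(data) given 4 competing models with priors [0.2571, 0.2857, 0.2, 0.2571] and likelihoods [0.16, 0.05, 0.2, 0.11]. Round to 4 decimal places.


Marginal likelihood = sum P(model_i) * P(data|model_i)
Model 1: 0.2571 * 0.16 = 0.0411
Model 2: 0.2857 * 0.05 = 0.0143
Model 3: 0.2 * 0.2 = 0.04
Model 4: 0.2571 * 0.11 = 0.0283
Total = 0.1237

0.1237


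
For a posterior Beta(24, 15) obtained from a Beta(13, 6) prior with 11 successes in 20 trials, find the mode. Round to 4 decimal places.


Mode = (alpha - 1) / (alpha + beta - 2)
= 23 / 37
= 0.6216

0.6216


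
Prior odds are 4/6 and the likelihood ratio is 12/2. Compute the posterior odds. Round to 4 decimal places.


Posterior odds = prior odds * likelihood ratio
= (4/6) * (12/2)
= 48 / 12
= 4.0

4.0


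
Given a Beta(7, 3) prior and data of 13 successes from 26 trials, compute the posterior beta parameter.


Number of failures = 26 - 13 = 13
Posterior beta = 3 + 13 = 16

16


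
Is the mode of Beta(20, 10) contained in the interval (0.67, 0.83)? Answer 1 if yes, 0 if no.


Mode = (a-1)/(a+b-2) = 19/28 = 0.6786
Interval: (0.67, 0.83)
Contains mode? 1

1


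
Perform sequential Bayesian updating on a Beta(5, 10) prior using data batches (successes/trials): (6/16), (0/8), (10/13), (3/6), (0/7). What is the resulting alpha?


Accumulate successes: 19
Posterior alpha = prior alpha + sum of successes
= 5 + 19 = 24

24


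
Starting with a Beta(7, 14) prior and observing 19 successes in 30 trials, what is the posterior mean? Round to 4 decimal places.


Posterior parameters: alpha = 7 + 19 = 26
beta = 14 + 11 = 25
Posterior mean = alpha / (alpha + beta) = 26 / 51
= 0.5098

0.5098


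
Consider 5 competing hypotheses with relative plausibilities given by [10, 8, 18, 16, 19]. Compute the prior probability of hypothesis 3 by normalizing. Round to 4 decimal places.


Sum of weights = 10 + 8 + 18 + 16 + 19 = 71
Normalized prior for H3 = 18 / 71
= 0.2535

0.2535


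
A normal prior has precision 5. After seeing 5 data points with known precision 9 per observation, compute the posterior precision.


In the conjugate normal model, precisions add:
tau_posterior = tau_prior + n * tau_data
= 5 + 5*9 = 50

50


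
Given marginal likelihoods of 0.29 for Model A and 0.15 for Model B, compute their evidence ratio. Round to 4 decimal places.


Ratio = ML(A) / ML(B) = 0.29/0.15
= 1.9333

1.9333


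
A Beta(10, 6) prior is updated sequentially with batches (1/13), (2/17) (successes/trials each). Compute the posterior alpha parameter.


Sequential conjugate updating is equivalent to a single batch update.
Total successes across all batches = 3
alpha_posterior = alpha_prior + total_successes = 10 + 3
= 13

13


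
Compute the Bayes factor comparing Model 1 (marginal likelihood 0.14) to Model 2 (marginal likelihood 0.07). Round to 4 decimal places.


BF12 = marginal likelihood of M1 / marginal likelihood of M2
= 0.14/0.07
= 2.0

2.0


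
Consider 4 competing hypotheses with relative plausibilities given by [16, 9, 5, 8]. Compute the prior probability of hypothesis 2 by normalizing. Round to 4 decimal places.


Sum of weights = 16 + 9 + 5 + 8 = 38
Normalized prior for H2 = 9 / 38
= 0.2368

0.2368


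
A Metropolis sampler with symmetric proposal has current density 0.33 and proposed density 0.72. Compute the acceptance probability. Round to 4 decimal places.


For symmetric proposals, acceptance = min(1, pi(x*)/pi(x))
= min(1, 0.72/0.33)
= min(1, 2.1818) = 1.0

1.0


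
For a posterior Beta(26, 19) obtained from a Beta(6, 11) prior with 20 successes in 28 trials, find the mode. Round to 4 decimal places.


Mode = (alpha - 1) / (alpha + beta - 2)
= 25 / 43
= 0.5814

0.5814


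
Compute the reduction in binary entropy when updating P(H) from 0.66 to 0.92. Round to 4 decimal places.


H_before = -p*log2(p) - (1-p)*log2(1-p) for p=0.66: 0.9248
H_after for p=0.92: 0.4022
Reduction = 0.9248 - 0.4022 = 0.5226

0.5226


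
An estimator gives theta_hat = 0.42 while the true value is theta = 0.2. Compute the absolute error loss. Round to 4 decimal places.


The absolute error loss is |theta_hat - theta|
= |0.42 - 0.2|
= 0.22

0.22


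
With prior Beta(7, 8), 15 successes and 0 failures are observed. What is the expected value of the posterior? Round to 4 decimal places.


Posterior = Beta(22, 8)
E[theta] = alpha/(alpha+beta)
= 22/30 = 0.7333

0.7333


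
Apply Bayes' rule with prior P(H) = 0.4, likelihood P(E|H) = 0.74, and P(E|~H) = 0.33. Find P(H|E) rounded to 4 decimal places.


Step 1: Compute marginal P(E) = P(E|H)P(H) + P(E|~H)P(~H)
= 0.74*0.4 + 0.33*0.6 = 0.494
Step 2: P(H|E) = P(E|H)P(H)/P(E) = 0.296/0.494
= 0.5992

0.5992


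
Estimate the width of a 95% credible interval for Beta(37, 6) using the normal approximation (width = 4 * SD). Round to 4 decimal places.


For Beta(a,b): Var = ab/((a+b)^2(a+b+1))
Var = 0.0027, SD = 0.0522
Approximate 95% CI width = 4 * 0.0522 = 0.2089

0.2089


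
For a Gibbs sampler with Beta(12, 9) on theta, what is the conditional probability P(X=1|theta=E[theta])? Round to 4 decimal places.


E[theta] = 12/(12+9) = 0.5714
P(X=1|theta) = theta = 0.5714

0.5714


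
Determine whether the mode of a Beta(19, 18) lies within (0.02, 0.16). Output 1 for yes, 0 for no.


First find the mode: (a-1)/(a+b-2) = 0.5143
Is 0.5143 in (0.02, 0.16)? 0

0


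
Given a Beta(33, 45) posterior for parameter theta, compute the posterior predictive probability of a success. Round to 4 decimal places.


For a Beta-Bernoulli model, the predictive probability is the mean:
P(success) = 33/(33+45) = 33/78 = 0.4231

0.4231


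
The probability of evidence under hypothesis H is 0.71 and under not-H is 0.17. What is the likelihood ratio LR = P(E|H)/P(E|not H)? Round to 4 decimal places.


LR = 0.71 / 0.17
= 4.1765

4.1765


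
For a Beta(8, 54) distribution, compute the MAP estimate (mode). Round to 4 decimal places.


MAP = mode = (a-1)/(a+b-2)
= (8-1)/(8+54-2)
= 7/60 = 0.1167

0.1167


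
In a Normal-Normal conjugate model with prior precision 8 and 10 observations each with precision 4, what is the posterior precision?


Posterior precision = prior precision + n * observation precision
= 8 + 10 * 4
= 8 + 40 = 48

48


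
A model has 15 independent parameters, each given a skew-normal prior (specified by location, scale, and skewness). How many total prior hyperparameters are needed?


Each skew-normal prior needs 3 hyperparameters (location, scale, and skewness).
Total = 3 * 15 = 45

45
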